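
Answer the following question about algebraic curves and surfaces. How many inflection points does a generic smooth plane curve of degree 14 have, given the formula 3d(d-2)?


For a general smooth plane curve C of degree d, the inflection points are
the intersection of C with its Hessian curve, which has degree 3(d-2).
By Bezout, the total intersection number is d * 3(d-2) = 14 * 36 = 504.
For a general curve every flex is ordinary, so each contributes
multiplicity 1 to C·Hess(C), and the number of distinct inflection
points is 3d(d-2).
Inflection points = 3*14*(14-2) = 3*14*12 = 504

504


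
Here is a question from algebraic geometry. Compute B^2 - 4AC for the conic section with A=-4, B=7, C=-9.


The discriminant of a conic Ax^2 + Bxy + Cy^2 + ... = 0 is B^2 - 4AC.
B^2 = 7^2 = 49
4AC = 4*(-4)*(-9) = 144
Discriminant = 49 - 144 = -95

-95


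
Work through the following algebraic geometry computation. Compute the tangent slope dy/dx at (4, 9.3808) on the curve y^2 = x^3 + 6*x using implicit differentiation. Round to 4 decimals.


Using implicit differentiation of y^2 = x^3 + 6*x:
2y * dy/dx = 3x^2 + 6
dy/dx = (3x^2 + 6)/(2y)
Numerator: 3*4^2 + 6 = 54
Denominator: 2*9.3808 = 18.7616
dy/dx = 54/18.7616 = 2.8782

2.8782


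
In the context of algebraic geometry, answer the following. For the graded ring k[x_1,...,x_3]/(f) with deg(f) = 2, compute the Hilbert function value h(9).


For R = k[x_1,...,x_n]/(f) with f homogeneous of degree e:
The Hilbert series is (1 - t^e)/(1 - t)^n.
So h(d) = C(d+n-1, n-1) - C(d-e+n-1, n-1) for d >= e.
With n=3, e=2, d=9:
C(9+3-1, 3-1) = C(11, 2) = 55
C(9-2+3-1, 3-1) = C(9, 2) = 36
h(9) = 55 - 36 = 19

19


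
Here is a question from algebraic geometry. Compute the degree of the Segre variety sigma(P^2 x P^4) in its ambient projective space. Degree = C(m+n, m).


The degree of the Segre variety P^2 x P^4 is C(m+n, m).
= C(6, 2)
= 15

15


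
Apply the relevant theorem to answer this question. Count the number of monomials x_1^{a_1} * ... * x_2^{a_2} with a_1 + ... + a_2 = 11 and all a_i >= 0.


The number of degree-11 monomials in 2 variables is C(d+n-1, n-1).
= C(11+2-1, 2-1) = C(12, 1)
= 12

12


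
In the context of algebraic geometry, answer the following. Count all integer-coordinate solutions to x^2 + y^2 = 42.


Systematically check integer values of x where x^2 <= 42.
For each valid x, check if 42 - x^2 is a perfect square.
Total integer solutions found: 0

0


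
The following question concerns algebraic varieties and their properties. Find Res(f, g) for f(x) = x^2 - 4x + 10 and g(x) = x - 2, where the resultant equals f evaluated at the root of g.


For Res(f, x - c), we evaluate f at x = c.
f(2) = 2^2 - 4*2 + 10
= 4 - 8 + 10
= -4 + 10 = 6
Res(f, g) = 6

6


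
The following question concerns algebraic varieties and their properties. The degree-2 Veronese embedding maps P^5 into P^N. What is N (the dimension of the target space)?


The Veronese embedding v_d: P^n -> P^N maps each point to all
degree-d monomials in n+1 homogeneous coordinates.
N = C(n+d, d) - 1
N = C(5+2, 2) - 1
N = C(7, 2) - 1
C(7, 2) = 21
N = 21 - 1 = 20

20


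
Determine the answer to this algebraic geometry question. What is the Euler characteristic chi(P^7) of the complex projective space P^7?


The complex projective space P^7 has one cell in each even real dimension 0, 2, ..., 14.
The cohomology groups are H^{2k}(P^7) = Z for k = 0,...,7, and 0 otherwise.
Euler characteristic = sum of Betti numbers = 1 per even-dimensional cohomology group.
chi(P^7) = 7 + 1 = 8

8


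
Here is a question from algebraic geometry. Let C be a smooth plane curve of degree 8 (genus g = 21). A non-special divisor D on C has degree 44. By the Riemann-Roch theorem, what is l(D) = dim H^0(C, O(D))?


First, compute the genus of a smooth plane curve of degree 8:
g = (d-1)(d-2)/2 = (8-1)(8-2)/2 = 21
For a non-special divisor D (i.e., h^1(D) = 0), Riemann-Roch gives:
l(D) = deg(D) - g + 1
Since deg(D) = 44 >= 2g - 1 = 41, D is non-special.
l(D) = 44 - 21 + 1 = 24

24


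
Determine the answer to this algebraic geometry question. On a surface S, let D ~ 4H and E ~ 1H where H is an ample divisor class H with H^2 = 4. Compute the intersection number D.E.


Using bilinearity of the intersection pairing on a surface S:
(aH).(bH) = ab * (H.H)
We have H^2 = 4.
D.E = (4H).(1H) = 4*1*4
= 4*4
= 16

16


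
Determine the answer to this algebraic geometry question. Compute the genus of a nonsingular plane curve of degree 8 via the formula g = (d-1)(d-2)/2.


Using the genus formula for smooth plane curves:
g = (d-1)(d-2)/2
g = (8-1)(8-2)/2
g = 7*6/2
g = 42/2 = 21

21


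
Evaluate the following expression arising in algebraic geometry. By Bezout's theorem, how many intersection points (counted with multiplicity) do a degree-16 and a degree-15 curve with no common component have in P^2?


Bezout's theorem states the intersection count equals the product of degrees.
Intersection count = 16 * 15 = 240

240


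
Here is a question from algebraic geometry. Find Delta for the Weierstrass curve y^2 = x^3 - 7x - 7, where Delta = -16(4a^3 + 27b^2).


Compute each component:
4a^3 = 4*(-7)^3 = 4*(-343) = -1372
27b^2 = 27*(-7)^2 = 27*49 = 1323
4a^3 + 27b^2 = -1372 + 1323 = -49
Delta = -16*(-49) = 784

784


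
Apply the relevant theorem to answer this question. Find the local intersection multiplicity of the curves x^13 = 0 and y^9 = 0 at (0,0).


The intersection multiplicity of V(x^a) and V(y^b) at the origin is:
I(O; V(x^13), V(y^9)) = dim_k(k[x,y]/(x^13, y^9))
A basis for k[x,y]/(x^13, y^9) is the set of monomials x^i * y^j
where 0 <= i < 13 and 0 <= j < 9.
The number of such monomials is 13 * 9 = 117

117


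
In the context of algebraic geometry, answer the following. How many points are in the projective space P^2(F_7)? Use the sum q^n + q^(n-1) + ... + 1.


P^2(F_7) has (q^(n+1) - 1)/(q - 1) points.
= 7^2 + 7^1 + 7^0
= 49 + 7 + 1
= 57

57


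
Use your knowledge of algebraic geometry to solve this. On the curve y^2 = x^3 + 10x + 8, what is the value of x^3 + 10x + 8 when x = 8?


Compute x^3 + 10x + 8 at x = 8:
x^3 = 8^3 = 512
10*x = 10*8 = 80
Sum: 512 + 80 + 8 = 600

600


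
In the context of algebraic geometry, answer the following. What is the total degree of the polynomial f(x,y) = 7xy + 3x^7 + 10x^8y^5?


Examine each term for its total degree (sum of exponents).
  Term '7xy' has total degree 1+1 = 2.
  Term '3x^7' has total degree 7+0 = 7.
  Term '10x^8y^5' has total degree 8+5 = 13.
The maximum total degree among all terms is 13.

13


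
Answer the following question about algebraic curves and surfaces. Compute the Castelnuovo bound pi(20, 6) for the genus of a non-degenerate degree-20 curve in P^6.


Castelnuovo's bound: write d - 1 = m(r-1) + epsilon with 0 <= epsilon < r-1.
d - 1 = 20 - 1 = 19
r - 1 = 6 - 1 = 5
19 = 3*5 + 4, so m = 3, epsilon = 4
pi(d, r) = m(m-1)(r-1)/2 + m*epsilon
= 3*2*5/2 + 3*4
= 30/2 + 12
= 15 + 12 = 27

27


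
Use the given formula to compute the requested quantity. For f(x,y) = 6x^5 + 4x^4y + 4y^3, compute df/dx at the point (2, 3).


df/dx = 5*6*x^4 + 4*4*x^3*y
At (2,3): 5*6*2^4 + 4*4*2^3*3
= 480 + 384
= 864

864


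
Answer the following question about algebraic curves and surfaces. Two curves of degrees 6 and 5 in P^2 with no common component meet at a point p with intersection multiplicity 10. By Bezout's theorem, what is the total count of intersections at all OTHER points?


By Bezout's theorem, the total intersection number is d1 * d2.
Total = 6 * 5 = 30
Intersection multiplicity at p = 10
Remaining intersections = 30 - 10 = 20

20


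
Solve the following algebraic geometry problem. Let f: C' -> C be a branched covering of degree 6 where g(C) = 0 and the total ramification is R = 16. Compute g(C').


Riemann-Hurwitz formula: 2g' - 2 = d(2g - 2) + R
Given: d = 6, g = 0, R = 16
2g' - 2 = 6*(2*0 - 2) + 16
2g' - 2 = 6*(-2) + 16
2g' - 2 = -12 + 16 = 4
2g' = 6
g' = 3

3


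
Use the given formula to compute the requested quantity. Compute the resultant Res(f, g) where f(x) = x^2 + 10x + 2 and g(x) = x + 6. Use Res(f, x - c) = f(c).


For Res(f, x - c), we evaluate f at x = c.
f(-6) = (-6)^2 + 10*(-6) + 2
= 36 - 60 + 2
= -24 + 2 = -22
Res(f, g) = -22

-22


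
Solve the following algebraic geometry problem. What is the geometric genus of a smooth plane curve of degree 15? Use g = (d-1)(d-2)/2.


Using the genus formula for smooth plane curves:
g = (d-1)(d-2)/2
g = (15-1)(15-2)/2
g = 14*13/2
g = 182/2 = 91

91


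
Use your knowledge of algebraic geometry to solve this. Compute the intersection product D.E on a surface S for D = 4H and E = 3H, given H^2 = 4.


Using bilinearity of the intersection pairing on a surface S:
(aH).(bH) = ab * (H.H)
We have H^2 = 4.
D.E = (4H).(3H) = 4*3*4
= 12*4
= 48

48


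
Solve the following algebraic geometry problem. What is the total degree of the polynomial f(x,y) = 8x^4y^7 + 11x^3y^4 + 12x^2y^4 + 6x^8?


Examine each term for its total degree (sum of exponents).
  Term '8x^4y^7' has total degree 4+7 = 11.
  Term '11x^3y^4' has total degree 3+4 = 7.
  Term '12x^2y^4' has total degree 2+4 = 6.
  Term '6x^8' has total degree 8+0 = 8.
The maximum total degree among all terms is 11.

11


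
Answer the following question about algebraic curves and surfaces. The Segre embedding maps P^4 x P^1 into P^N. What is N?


The Segre embedding maps P^m x P^n into P^N via
all products of coordinates from each factor.
N = (m+1)(n+1) - 1
N = (4+1)(1+1) - 1
N = 5*2 - 1
N = 10 - 1 = 9

9


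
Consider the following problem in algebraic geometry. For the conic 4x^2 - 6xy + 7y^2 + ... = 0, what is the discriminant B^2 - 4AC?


The discriminant of a conic Ax^2 + Bxy + Cy^2 + ... = 0 is B^2 - 4AC.
B^2 = (-6)^2 = 36
4AC = 4*4*7 = 112
Discriminant = 36 - 112 = -76

-76


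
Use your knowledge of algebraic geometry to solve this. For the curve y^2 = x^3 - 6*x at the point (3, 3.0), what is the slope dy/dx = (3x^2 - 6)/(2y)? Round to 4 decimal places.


Using implicit differentiation of y^2 = x^3 - 6*x:
2y * dy/dx = 3x^2 - 6
dy/dx = (3x^2 - 6)/(2y)
Numerator: 3*3^2 - 6 = 21
Denominator: 2*3.0 = 6.0
dy/dx = 21/6.0 = 3.5000

3.5000


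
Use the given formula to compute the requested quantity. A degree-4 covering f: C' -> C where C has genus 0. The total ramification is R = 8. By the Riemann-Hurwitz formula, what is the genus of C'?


Riemann-Hurwitz formula: 2g' - 2 = d(2g - 2) + R
Given: d = 4, g = 0, R = 8
2g' - 2 = 4*(2*0 - 2) + 8
2g' - 2 = 4*(-2) + 8
2g' - 2 = -8 + 8 = 0
2g' = 2
g' = 1

1


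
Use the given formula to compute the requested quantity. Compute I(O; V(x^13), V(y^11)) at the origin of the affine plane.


The intersection multiplicity of V(x^a) and V(y^b) at the origin is:
I(O; V(x^13), V(y^11)) = dim_k(k[x,y]/(x^13, y^11))
A basis for k[x,y]/(x^13, y^11) is the set of monomials x^i * y^j
where 0 <= i < 13 and 0 <= j < 11.
The number of such monomials is 13 * 11 = 143

143


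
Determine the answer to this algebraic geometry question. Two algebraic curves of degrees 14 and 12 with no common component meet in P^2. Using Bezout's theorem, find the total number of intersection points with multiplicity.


Bezout's theorem states the intersection count equals the product of degrees.
Intersection count = 14 * 12 = 168

168


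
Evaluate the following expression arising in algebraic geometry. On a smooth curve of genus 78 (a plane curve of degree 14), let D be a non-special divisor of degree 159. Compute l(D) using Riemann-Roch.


First, compute the genus of a smooth plane curve of degree 14:
g = (d-1)(d-2)/2 = (14-1)(14-2)/2 = 78
For a non-special divisor D (i.e., h^1(D) = 0), Riemann-Roch gives:
l(D) = deg(D) - g + 1
Since deg(D) = 159 >= 2g - 1 = 155, D is non-special.
l(D) = 159 - 78 + 1 = 82

82


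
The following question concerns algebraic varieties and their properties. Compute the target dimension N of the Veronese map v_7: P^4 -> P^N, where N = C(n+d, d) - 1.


The Veronese embedding v_d: P^n -> P^N maps each point to all
degree-d monomials in n+1 homogeneous coordinates.
N = C(n+d, d) - 1
N = C(4+7, 7) - 1
N = C(11, 7) - 1
C(11, 7) = 330
N = 330 - 1 = 329

329


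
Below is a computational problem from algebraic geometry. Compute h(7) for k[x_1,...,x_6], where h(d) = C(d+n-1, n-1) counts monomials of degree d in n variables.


The Hilbert function for the polynomial ring in 6 variables is:
h(d) = C(d+n-1, n-1)
h(7) = C(7+6-1, 6-1) = C(12, 5)
= 12! / (5! * 7!)
= 792

792


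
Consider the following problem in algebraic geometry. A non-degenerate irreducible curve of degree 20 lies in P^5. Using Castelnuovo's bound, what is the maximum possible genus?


Castelnuovo's bound: write d - 1 = m(r-1) + epsilon with 0 <= epsilon < r-1.
d - 1 = 20 - 1 = 19
r - 1 = 5 - 1 = 4
19 = 4*4 + 3, so m = 4, epsilon = 3
pi(d, r) = m(m-1)(r-1)/2 + m*epsilon
= 4*3*4/2 + 4*3
= 48/2 + 12
= 24 + 12 = 36

36


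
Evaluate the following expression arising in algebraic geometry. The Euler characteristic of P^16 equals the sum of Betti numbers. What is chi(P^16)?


The complex projective space P^16 has one cell in each even real dimension 0, 2, ..., 32.
The cohomology groups are H^{2k}(P^16) = Z for k = 0,...,16, and 0 otherwise.
Euler characteristic = sum of Betti numbers = 1 per even-dimensional cohomology group.
chi(P^16) = 16 + 1 = 17

17


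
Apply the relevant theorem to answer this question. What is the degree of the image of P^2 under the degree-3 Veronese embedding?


The Veronese variety v_3(P^2) has degree d^r.
d^r = 3^2 = 9

9


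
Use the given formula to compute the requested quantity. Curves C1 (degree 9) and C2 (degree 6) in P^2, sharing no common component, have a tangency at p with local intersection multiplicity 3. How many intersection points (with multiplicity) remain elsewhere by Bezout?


By Bezout's theorem, the total intersection number is d1 * d2.
Total = 9 * 6 = 54
Intersection multiplicity at p = 3
Remaining intersections = 54 - 3 = 51

51


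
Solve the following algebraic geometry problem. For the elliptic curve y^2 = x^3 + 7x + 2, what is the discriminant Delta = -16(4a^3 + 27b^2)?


Compute each component:
4a^3 = 4*7^3 = 4*343 = 1372
27b^2 = 27*2^2 = 27*4 = 108
4a^3 + 27b^2 = 1372 + 108 = 1480
Delta = -16*1480 = -23680

-23680


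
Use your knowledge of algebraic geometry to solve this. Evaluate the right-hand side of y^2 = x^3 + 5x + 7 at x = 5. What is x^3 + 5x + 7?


Compute x^3 + 5x + 7 at x = 5:
x^3 = 5^3 = 125
5*x = 5*5 = 25
Sum: 125 + 25 + 7 = 157

157


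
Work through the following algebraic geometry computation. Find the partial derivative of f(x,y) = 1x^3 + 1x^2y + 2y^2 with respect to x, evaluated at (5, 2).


df/dx = 3*1*x^2 + 2*1*x^1*y
At (5,2): 3*1*5^2 + 2*1*5^1*2
= 75 + 20
= 95

95


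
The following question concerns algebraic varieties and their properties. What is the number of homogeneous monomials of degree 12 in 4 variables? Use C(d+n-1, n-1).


The number of degree-12 monomials in 4 variables is C(d+n-1, n-1).
= C(12+4-1, 4-1) = C(15, 3)
= 455

455


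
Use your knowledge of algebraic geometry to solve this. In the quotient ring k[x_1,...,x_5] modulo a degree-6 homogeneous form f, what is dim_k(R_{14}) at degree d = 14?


For R = k[x_1,...,x_n]/(f) with f homogeneous of degree e:
The Hilbert series is (1 - t^e)/(1 - t)^n.
So h(d) = C(d+n-1, n-1) - C(d-e+n-1, n-1) for d >= e.
With n=5, e=6, d=14:
C(14+5-1, 5-1) = C(18, 4) = 3060
C(14-6+5-1, 5-1) = C(12, 4) = 495
h(14) = 3060 - 495 = 2565

2565


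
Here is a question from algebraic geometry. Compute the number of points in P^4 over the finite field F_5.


P^4(F_5) has (q^(n+1) - 1)/(q - 1) points.
= 5^4 + 5^3 + 5^2 + 5^1 + 5^0
= 625 + 125 + 25 + 5 + 1
= 781

781


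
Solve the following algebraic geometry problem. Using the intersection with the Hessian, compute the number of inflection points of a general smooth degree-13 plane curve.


For a general smooth plane curve C of degree d, the inflection points are
the intersection of C with its Hessian curve, which has degree 3(d-2).
By Bezout, the total intersection number is d * 3(d-2) = 13 * 33 = 429.
For a general curve every flex is ordinary, so each contributes
multiplicity 1 to C·Hess(C), and the number of distinct inflection
points is 3d(d-2).
Inflection points = 3*13*(13-2) = 3*13*11 = 429

429


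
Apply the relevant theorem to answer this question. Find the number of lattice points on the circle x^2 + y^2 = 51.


Systematically check integer values of x where x^2 <= 51.
For each valid x, check if 51 - x^2 is a perfect square.
Total integer solutions found: 0

0


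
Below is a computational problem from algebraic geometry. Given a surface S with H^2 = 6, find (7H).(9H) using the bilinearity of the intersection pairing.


Using bilinearity of the intersection pairing on a surface S:
(aH).(bH) = ab * (H.H)
We have H^2 = 6.
D.E = (7H).(9H) = 7*9*6
= 63*6
= 378

378


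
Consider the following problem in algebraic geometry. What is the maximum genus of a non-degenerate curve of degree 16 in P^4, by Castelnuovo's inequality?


Castelnuovo's bound: write d - 1 = m(r-1) + epsilon with 0 <= epsilon < r-1.
d - 1 = 16 - 1 = 15
r - 1 = 4 - 1 = 3
15 = 5*3 + 0, so m = 5, epsilon = 0
pi(d, r) = m(m-1)(r-1)/2 + m*epsilon
= 5*4*3/2 + 5*0
= 60/2 + 0
= 30 + 0 = 30

30


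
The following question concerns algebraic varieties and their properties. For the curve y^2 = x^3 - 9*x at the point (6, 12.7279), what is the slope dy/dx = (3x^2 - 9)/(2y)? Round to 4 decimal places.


Using implicit differentiation of y^2 = x^3 - 9*x:
2y * dy/dx = 3x^2 - 9
dy/dx = (3x^2 - 9)/(2y)
Numerator: 3*6^2 - 9 = 99
Denominator: 2*12.7279 = 25.4558
dy/dx = 99/25.4558 = 3.8891

3.8891


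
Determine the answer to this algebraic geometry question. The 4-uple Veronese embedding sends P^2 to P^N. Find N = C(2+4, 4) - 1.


The Veronese embedding v_d: P^n -> P^N maps each point to all
degree-d monomials in n+1 homogeneous coordinates.
N = C(n+d, d) - 1
N = C(2+4, 4) - 1
N = C(6, 4) - 1
C(6, 4) = 15
N = 15 - 1 = 14

14


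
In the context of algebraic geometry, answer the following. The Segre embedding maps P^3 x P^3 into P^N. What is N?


The Segre embedding maps P^m x P^n into P^N via
all products of coordinates from each factor.
N = (m+1)(n+1) - 1
N = (3+1)(3+1) - 1
N = 4*4 - 1
N = 16 - 1 = 15

15


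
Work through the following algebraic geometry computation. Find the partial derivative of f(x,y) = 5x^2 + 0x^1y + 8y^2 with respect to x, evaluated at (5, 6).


df/dx = 2*5*x^1 + 1*0*x^0*y
At (5,6): 2*5*5^1 + 1*0*5^0*6
= 50 + 0
= 50

50


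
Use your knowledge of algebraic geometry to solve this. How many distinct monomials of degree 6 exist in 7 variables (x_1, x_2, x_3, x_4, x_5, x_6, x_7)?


The number of degree-6 monomials in 7 variables is C(d+n-1, n-1).
= C(6+7-1, 7-1) = C(12, 6)
= 924

924


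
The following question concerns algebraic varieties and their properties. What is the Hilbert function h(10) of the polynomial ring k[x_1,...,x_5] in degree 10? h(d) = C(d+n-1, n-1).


The Hilbert function for the polynomial ring in 5 variables is:
h(d) = C(d+n-1, n-1)
h(10) = C(10+5-1, 5-1) = C(14, 4)
= 14! / (4! * 10!)
= 1001

1001


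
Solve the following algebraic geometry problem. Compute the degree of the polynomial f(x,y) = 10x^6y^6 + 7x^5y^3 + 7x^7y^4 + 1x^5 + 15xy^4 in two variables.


Examine each term for its total degree (sum of exponents).
  Term '10x^6y^6' has total degree 6+6 = 12.
  Term '7x^5y^3' has total degree 5+3 = 8.
  Term '7x^7y^4' has total degree 7+4 = 11.
  Term '1x^5' has total degree 5+0 = 5.
  Term '15xy^4' has total degree 1+4 = 5.
The maximum total degree among all terms is 12.

12


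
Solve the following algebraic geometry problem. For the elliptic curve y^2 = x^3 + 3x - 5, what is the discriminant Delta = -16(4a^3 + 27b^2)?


Compute each component:
4a^3 = 4*3^3 = 4*27 = 108
27b^2 = 27*(-5)^2 = 27*25 = 675
4a^3 + 27b^2 = 108 + 675 = 783
Delta = -16*783 = -12528

-12528


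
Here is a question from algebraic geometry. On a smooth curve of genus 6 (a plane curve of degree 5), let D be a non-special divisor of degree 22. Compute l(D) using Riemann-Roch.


First, compute the genus of a smooth plane curve of degree 5:
g = (d-1)(d-2)/2 = (5-1)(5-2)/2 = 6
For a non-special divisor D (i.e., h^1(D) = 0), Riemann-Roch gives:
l(D) = deg(D) - g + 1
Since deg(D) = 22 >= 2g - 1 = 11, D is non-special.
l(D) = 22 - 6 + 1 = 17

17


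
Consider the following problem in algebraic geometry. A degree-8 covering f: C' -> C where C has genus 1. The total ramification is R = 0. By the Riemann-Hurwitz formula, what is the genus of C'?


Riemann-Hurwitz formula: 2g' - 2 = d(2g - 2) + R
Given: d = 8, g = 1, R = 0
2g' - 2 = 8*(2*1 - 2) + 0
2g' - 2 = 8*0 + 0
2g' - 2 = 0 + 0 = 0
2g' = 2
g' = 1

1


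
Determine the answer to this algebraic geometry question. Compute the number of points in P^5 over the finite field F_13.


P^5(F_13) has (q^(n+1) - 1)/(q - 1) points.
= 13^5 + 13^4 + 13^3 + 13^2 + 13^1 + 13^0
= 371293 + 28561 + 2197 + 169 + 13 + 1
= 402234

402234


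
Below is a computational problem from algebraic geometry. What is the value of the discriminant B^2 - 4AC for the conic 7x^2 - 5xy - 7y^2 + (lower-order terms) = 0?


The discriminant of a conic Ax^2 + Bxy + Cy^2 + ... = 0 is B^2 - 4AC.
B^2 = (-5)^2 = 25
4AC = 4*7*(-7) = -196
Discriminant = 25 + 196 = 221

221


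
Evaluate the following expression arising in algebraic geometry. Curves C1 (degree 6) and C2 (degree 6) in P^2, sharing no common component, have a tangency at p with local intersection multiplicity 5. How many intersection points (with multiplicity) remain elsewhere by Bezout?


By Bezout's theorem, the total intersection number is d1 * d2.
Total = 6 * 6 = 36
Intersection multiplicity at p = 5
Remaining intersections = 36 - 5 = 31

31


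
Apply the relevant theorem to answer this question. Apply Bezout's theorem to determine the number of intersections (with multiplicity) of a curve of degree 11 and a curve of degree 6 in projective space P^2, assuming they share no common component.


Bezout's theorem states the intersection count equals the product of degrees.
Intersection count = 11 * 6 = 66

66


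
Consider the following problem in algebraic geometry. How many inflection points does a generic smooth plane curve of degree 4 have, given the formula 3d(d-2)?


For a general smooth plane curve C of degree d, the inflection points are
the intersection of C with its Hessian curve, which has degree 3(d-2).
By Bezout, the total intersection number is d * 3(d-2) = 4 * 6 = 24.
For a general curve every flex is ordinary, so each contributes
multiplicity 1 to C·Hess(C), and the number of distinct inflection
points is 3d(d-2).
Inflection points = 3*4*(4-2) = 3*4*2 = 24

24


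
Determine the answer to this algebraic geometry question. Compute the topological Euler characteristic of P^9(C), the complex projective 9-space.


The complex projective space P^9 has one cell in each even real dimension 0, 2, ..., 18.
The cohomology groups are H^{2k}(P^9) = Z for k = 0,...,9, and 0 otherwise.
Euler characteristic = sum of Betti numbers = 1 per even-dimensional cohomology group.
chi(P^9) = 9 + 1 = 10

10


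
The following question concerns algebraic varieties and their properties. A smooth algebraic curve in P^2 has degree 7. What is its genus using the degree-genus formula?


Using the genus formula for smooth plane curves:
g = (d-1)(d-2)/2
g = (7-1)(7-2)/2
g = 6*5/2
g = 30/2 = 15

15


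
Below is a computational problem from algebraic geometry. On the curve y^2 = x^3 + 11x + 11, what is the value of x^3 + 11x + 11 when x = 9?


Compute x^3 + 11x + 11 at x = 9:
x^3 = 9^3 = 729
11*x = 11*9 = 99
Sum: 729 + 99 + 11 = 839

839


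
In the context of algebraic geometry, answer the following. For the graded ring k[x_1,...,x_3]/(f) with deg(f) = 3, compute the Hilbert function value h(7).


For R = k[x_1,...,x_n]/(f) with f homogeneous of degree e:
The Hilbert series is (1 - t^e)/(1 - t)^n.
So h(d) = C(d+n-1, n-1) - C(d-e+n-1, n-1) for d >= e.
With n=3, e=3, d=7:
C(7+3-1, 3-1) = C(9, 2) = 36
C(7-3+3-1, 3-1) = C(6, 2) = 15
h(7) = 36 - 15 = 21

21


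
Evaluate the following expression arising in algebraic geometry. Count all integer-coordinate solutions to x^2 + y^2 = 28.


Systematically check integer values of x where x^2 <= 28.
For each valid x, check if 28 - x^2 is a perfect square.
Total integer solutions found: 0

0


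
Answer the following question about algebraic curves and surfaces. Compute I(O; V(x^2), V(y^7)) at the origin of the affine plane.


The intersection multiplicity of V(x^a) and V(y^b) at the origin is:
I(O; V(x^2), V(y^7)) = dim_k(k[x,y]/(x^2, y^7))
A basis for k[x,y]/(x^2, y^7) is the set of monomials x^i * y^j
where 0 <= i < 2 and 0 <= j < 7.
The number of such monomials is 2 * 7 = 14

14


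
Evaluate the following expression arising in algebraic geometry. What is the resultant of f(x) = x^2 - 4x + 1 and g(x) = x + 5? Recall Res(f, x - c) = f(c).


For Res(f, x - c), we evaluate f at x = c.
f(-5) = (-5)^2 - 4*(-5) + 1
= 25 + 20 + 1
= 45 + 1 = 46
Res(f, g) = 46

46


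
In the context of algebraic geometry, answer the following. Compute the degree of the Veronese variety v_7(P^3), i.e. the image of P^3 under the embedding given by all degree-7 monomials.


The Veronese variety v_7(P^3) has degree d^r.
d^r = 7^3 = 343

343


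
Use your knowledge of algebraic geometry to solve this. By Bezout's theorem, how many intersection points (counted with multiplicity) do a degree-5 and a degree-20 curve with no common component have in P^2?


Bezout's theorem states the intersection count equals the product of degrees.
Intersection count = 5 * 20 = 100

100


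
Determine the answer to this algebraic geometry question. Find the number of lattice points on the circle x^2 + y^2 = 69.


Systematically check integer values of x where x^2 <= 69.
For each valid x, check if 69 - x^2 is a perfect square.
Total integer solutions found: 0

0


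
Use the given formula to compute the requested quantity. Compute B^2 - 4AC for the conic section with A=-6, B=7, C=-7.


The discriminant of a conic Ax^2 + Bxy + Cy^2 + ... = 0 is B^2 - 4AC.
B^2 = 7^2 = 49
4AC = 4*(-6)*(-7) = 168
Discriminant = 49 - 168 = -119

-119


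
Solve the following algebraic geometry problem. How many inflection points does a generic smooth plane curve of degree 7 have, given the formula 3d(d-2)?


For a general smooth plane curve C of degree d, the inflection points are
the intersection of C with its Hessian curve, which has degree 3(d-2).
By Bezout, the total intersection number is d * 3(d-2) = 7 * 15 = 105.
For a general curve every flex is ordinary, so each contributes
multiplicity 1 to C·Hess(C), and the number of distinct inflection
points is 3d(d-2).
Inflection points = 3*7*(7-2) = 3*7*5 = 105

105


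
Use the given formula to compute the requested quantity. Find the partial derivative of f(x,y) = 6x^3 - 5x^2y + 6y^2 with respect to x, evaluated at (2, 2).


df/dx = 3*6*x^2 + 2*(-5)*x^1*y
At (2,2): 3*6*2^2 + 2*(-5)*2^1*2
= 72 - 40
= 32

32


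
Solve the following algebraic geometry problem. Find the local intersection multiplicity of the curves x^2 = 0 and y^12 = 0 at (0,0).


The intersection multiplicity of V(x^a) and V(y^b) at the origin is:
I(O; V(x^2), V(y^12)) = dim_k(k[x,y]/(x^2, y^12))
A basis for k[x,y]/(x^2, y^12) is the set of monomials x^i * y^j
where 0 <= i < 2 and 0 <= j < 12.
The number of such monomials is 2 * 12 = 24

24


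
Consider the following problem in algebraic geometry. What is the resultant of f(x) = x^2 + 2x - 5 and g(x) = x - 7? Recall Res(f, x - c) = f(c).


For Res(f, x - c), we evaluate f at x = c.
f(7) = 7^2 + 2*7 - 5
= 49 + 14 - 5
= 63 - 5 = 58
Res(f, g) = 58

58


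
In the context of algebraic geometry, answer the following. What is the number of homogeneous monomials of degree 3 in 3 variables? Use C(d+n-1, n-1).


The number of degree-3 monomials in 3 variables is C(d+n-1, n-1).
= C(3+3-1, 3-1) = C(5, 2)
= 10

10


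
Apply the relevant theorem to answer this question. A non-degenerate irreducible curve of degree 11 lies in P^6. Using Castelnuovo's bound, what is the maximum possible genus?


Castelnuovo's bound: write d - 1 = m(r-1) + epsilon with 0 <= epsilon < r-1.
d - 1 = 11 - 1 = 10
r - 1 = 6 - 1 = 5
10 = 2*5 + 0, so m = 2, epsilon = 0
pi(d, r) = m(m-1)(r-1)/2 + m*epsilon
= 2*1*5/2 + 2*0
= 10/2 + 0
= 5 + 0 = 5

5


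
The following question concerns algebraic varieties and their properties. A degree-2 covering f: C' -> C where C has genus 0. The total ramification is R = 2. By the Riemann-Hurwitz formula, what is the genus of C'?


Riemann-Hurwitz formula: 2g' - 2 = d(2g - 2) + R
Given: d = 2, g = 0, R = 2
2g' - 2 = 2*(2*0 - 2) + 2
2g' - 2 = 2*(-2) + 2
2g' - 2 = -4 + 2 = -2
2g' = 0
g' = 0

0


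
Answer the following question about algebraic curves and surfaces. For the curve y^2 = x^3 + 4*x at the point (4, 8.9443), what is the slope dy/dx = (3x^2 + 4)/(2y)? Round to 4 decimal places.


Using implicit differentiation of y^2 = x^3 + 4*x:
2y * dy/dx = 3x^2 + 4
dy/dx = (3x^2 + 4)/(2y)
Numerator: 3*4^2 + 4 = 52
Denominator: 2*8.9443 = 17.8886
dy/dx = 52/17.8886 = 2.9069

2.9069


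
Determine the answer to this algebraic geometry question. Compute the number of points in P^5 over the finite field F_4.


P^5(F_4) has (q^(n+1) - 1)/(q - 1) points.
= 4^5 + 4^4 + 4^3 + 4^2 + 4^1 + 4^0
= 1024 + 256 + 64 + 16 + 4 + 1
= 1365

1365


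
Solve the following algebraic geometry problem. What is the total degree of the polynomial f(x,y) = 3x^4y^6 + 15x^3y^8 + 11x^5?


Examine each term for its total degree (sum of exponents).
  Term '3x^4y^6' has total degree 4+6 = 10.
  Term '15x^3y^8' has total degree 3+8 = 11.
  Term '11x^5' has total degree 5+0 = 5.
The maximum total degree among all terms is 11.

11


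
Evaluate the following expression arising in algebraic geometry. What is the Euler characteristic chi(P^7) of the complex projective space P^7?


The complex projective space P^7 has one cell in each even real dimension 0, 2, ..., 14.
The cohomology groups are H^{2k}(P^7) = Z for k = 0,...,7, and 0 otherwise.
Euler characteristic = sum of Betti numbers = 1 per even-dimensional cohomology group.
chi(P^7) = 7 + 1 = 8

8


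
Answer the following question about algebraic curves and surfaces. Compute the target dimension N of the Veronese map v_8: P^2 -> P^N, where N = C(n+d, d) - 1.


The Veronese embedding v_d: P^n -> P^N maps each point to all
degree-d monomials in n+1 homogeneous coordinates.
N = C(n+d, d) - 1
N = C(2+8, 8) - 1
N = C(10, 8) - 1
C(10, 8) = 45
N = 45 - 1 = 44

44


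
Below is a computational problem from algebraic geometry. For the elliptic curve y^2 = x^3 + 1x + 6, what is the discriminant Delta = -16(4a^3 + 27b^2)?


Compute each component:
4a^3 = 4*1^3 = 4*1 = 4
27b^2 = 27*6^2 = 27*36 = 972
4a^3 + 27b^2 = 4 + 972 = 976
Delta = -16*976 = -15616

-15616


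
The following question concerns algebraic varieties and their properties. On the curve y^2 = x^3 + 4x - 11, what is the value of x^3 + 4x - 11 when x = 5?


Compute x^3 + 4x - 11 at x = 5:
x^3 = 5^3 = 125
4*x = 4*5 = 20
Sum: 125 + 20 - 11 = 134

134


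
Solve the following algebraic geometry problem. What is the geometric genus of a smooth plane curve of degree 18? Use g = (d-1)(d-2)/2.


Using the genus formula for smooth plane curves:
g = (d-1)(d-2)/2
g = (18-1)(18-2)/2
g = 17*16/2
g = 272/2 = 136

136


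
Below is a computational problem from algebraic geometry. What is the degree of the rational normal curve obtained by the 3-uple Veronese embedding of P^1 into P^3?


The rational normal curve in P^3 is the image of P^1 under the 3-uple Veronese.
A general hyperplane in P^3 pulls back to a degree-3 form on P^1, which has 3 zeros,
so the curve meets a general hyperplane in 3 points. Degree = 3.

3


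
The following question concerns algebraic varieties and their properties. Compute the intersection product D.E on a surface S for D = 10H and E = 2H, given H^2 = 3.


Using bilinearity of the intersection pairing on a surface S:
(aH).(bH) = ab * (H.H)
We have H^2 = 3.
D.E = (10H).(2H) = 10*2*3
= 20*3
= 60

60


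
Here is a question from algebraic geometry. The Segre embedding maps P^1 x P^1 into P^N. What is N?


The Segre embedding maps P^m x P^n into P^N via
all products of coordinates from each factor.
N = (m+1)(n+1) - 1
N = (1+1)(1+1) - 1
N = 2*2 - 1
N = 4 - 1 = 3

3


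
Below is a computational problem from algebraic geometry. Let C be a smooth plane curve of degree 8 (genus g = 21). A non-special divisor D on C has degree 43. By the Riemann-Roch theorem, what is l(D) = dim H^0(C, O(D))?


First, compute the genus of a smooth plane curve of degree 8:
g = (d-1)(d-2)/2 = (8-1)(8-2)/2 = 21
For a non-special divisor D (i.e., h^1(D) = 0), Riemann-Roch gives:
l(D) = deg(D) - g + 1
Since deg(D) = 43 >= 2g - 1 = 41, D is non-special.
l(D) = 43 - 21 + 1 = 23

23


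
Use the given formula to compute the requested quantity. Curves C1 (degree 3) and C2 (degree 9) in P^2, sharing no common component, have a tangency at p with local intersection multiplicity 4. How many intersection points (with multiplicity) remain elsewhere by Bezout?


By Bezout's theorem, the total intersection number is d1 * d2.
Total = 3 * 9 = 27
Intersection multiplicity at p = 4
Remaining intersections = 27 - 4 = 23

23


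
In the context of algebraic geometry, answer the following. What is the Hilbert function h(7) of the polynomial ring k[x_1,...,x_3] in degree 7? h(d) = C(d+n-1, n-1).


The Hilbert function for the polynomial ring in 3 variables is:
h(d) = C(d+n-1, n-1)
h(7) = C(7+3-1, 3-1) = C(9, 2)
= 9! / (2! * 7!)
= 36

36


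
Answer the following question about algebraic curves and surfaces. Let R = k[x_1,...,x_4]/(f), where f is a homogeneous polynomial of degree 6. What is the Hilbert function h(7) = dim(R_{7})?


For R = k[x_1,...,x_n]/(f) with f homogeneous of degree e:
The Hilbert series is (1 - t^e)/(1 - t)^n.
So h(d) = C(d+n-1, n-1) - C(d-e+n-1, n-1) for d >= e.
With n=4, e=6, d=7:
C(7+4-1, 4-1) = C(10, 3) = 120
C(7-6+4-1, 4-1) = C(4, 3) = 4
h(7) = 120 - 4 = 116

116


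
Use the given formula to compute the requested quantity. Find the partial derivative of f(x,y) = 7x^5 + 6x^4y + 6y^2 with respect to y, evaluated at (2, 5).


df/dy = 6*x^4 + 2*6*y^1
At (2,5): 6*2^4 + 2*6*5^1
= 96 + 60
= 156

156


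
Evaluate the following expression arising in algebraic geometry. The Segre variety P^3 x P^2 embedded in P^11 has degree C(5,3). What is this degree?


The degree of the Segre variety P^3 x P^2 is C(m+n, m).
= C(5, 3)
= 10

10


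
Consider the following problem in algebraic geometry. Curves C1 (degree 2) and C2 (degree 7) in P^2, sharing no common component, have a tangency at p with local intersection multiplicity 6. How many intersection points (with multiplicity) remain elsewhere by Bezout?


By Bezout's theorem, the total intersection number is d1 * d2.
Total = 2 * 7 = 14
Intersection multiplicity at p = 6
Remaining intersections = 14 - 6 = 8

8


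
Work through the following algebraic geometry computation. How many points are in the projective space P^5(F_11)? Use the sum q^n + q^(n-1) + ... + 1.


P^5(F_11) has (q^(n+1) - 1)/(q - 1) points.
= 11^5 + 11^4 + 11^3 + 11^2 + 11^1 + 11^0
= 161051 + 14641 + 1331 + 121 + 11 + 1
= 177156

177156


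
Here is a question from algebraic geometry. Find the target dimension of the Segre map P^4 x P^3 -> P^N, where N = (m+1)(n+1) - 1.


The Segre embedding maps P^m x P^n into P^N via
all products of coordinates from each factor.
N = (m+1)(n+1) - 1
N = (4+1)(3+1) - 1
N = 5*4 - 1
N = 20 - 1 = 19

19


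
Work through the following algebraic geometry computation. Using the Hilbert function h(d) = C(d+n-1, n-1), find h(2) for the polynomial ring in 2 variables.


The Hilbert function for the polynomial ring in 2 variables is:
h(d) = C(d+n-1, n-1)
h(2) = C(2+2-1, 2-1) = C(3, 1)
= 3! / (1! * 2!)
= 3

3


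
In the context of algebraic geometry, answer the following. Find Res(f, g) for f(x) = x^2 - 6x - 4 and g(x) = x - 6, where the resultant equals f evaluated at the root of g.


For Res(f, x - c), we evaluate f at x = c.
f(6) = 6^2 - 6*6 - 4
= 36 - 36 - 4
= 0 - 4 = -4
Res(f, g) = -4

-4


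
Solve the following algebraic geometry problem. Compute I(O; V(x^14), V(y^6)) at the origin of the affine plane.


The intersection multiplicity of V(x^a) and V(y^b) at the origin is:
I(O; V(x^14), V(y^6)) = dim_k(k[x,y]/(x^14, y^6))
A basis for k[x,y]/(x^14, y^6) is the set of monomials x^i * y^j
where 0 <= i < 14 and 0 <= j < 6.
The number of such monomials is 14 * 6 = 84

84


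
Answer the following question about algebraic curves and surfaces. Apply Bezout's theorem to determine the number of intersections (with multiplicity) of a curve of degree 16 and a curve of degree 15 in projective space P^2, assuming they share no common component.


Bezout's theorem states the intersection count equals the product of degrees.
Intersection count = 16 * 15 = 240

240


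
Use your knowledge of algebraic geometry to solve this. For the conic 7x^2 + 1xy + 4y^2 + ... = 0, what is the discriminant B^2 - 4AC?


The discriminant of a conic Ax^2 + Bxy + Cy^2 + ... = 0 is B^2 - 4AC.
B^2 = 1^2 = 1
4AC = 4*7*4 = 112
Discriminant = 1 - 112 = -111

-111


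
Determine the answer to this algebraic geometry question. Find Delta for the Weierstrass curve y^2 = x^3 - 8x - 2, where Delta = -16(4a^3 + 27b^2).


Compute each component:
4a^3 = 4*(-8)^3 = 4*(-512) = -2048
27b^2 = 27*(-2)^2 = 27*4 = 108
4a^3 + 27b^2 = -2048 + 108 = -1940
Delta = -16*(-1940) = 31040

31040


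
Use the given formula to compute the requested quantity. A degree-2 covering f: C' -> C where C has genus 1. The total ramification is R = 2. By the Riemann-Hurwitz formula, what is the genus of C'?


Riemann-Hurwitz formula: 2g' - 2 = d(2g - 2) + R
Given: d = 2, g = 1, R = 2
2g' - 2 = 2*(2*1 - 2) + 2
2g' - 2 = 2*0 + 2
2g' - 2 = 0 + 2 = 2
2g' = 4
g' = 2

2


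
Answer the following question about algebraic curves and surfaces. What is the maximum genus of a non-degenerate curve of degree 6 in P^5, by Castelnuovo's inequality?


Castelnuovo's bound: write d - 1 = m(r-1) + epsilon with 0 <= epsilon < r-1.
d - 1 = 6 - 1 = 5
r - 1 = 5 - 1 = 4
5 = 1*4 + 1, so m = 1, epsilon = 1
pi(d, r) = m(m-1)(r-1)/2 + m*epsilon
= 1*0*4/2 + 1*1
= 0/2 + 1
= 0 + 1 = 1

1


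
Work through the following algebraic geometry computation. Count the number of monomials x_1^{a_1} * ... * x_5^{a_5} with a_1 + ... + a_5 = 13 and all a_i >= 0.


The number of degree-13 monomials in 5 variables is C(d+n-1, n-1).
= C(13+5-1, 5-1) = C(17, 4)
= 2380

2380


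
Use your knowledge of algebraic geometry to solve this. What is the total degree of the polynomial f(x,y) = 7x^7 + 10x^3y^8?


Examine each term for its total degree (sum of exponents).
  Term '7x^7' has total degree 7+0 = 7.
  Term '10x^3y^8' has total degree 3+8 = 11.
The maximum total degree among all terms is 11.

11


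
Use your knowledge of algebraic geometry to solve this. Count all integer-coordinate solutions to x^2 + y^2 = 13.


Systematically check integer values of x where x^2 <= 13.
For each valid x, check if 13 - x^2 is a perfect square.
x=2: 13 - 4 = 9, sqrt = 3 (valid)
x=3: 13 - 9 = 4, sqrt = 2 (valid)
Total integer solutions found: 8

8


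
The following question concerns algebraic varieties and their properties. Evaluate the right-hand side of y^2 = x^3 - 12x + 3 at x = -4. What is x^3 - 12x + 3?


Compute x^3 - 12x + 3 at x = -4:
x^3 = (-4)^3 = -64
(-12)*x = (-12)*(-4) = 48
Sum: -64 + 48 + 3 = -13

-13
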